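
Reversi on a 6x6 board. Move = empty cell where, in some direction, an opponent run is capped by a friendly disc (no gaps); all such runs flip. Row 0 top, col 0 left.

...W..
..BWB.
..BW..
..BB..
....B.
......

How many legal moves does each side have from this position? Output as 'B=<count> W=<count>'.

Answer: B=3 W=9

Derivation:
-- B to move --
(0,2): no bracket -> illegal
(0,4): flips 1 -> legal
(2,4): flips 1 -> legal
(3,4): flips 1 -> legal
B mobility = 3
-- W to move --
(0,1): flips 1 -> legal
(0,2): no bracket -> illegal
(0,4): no bracket -> illegal
(0,5): flips 1 -> legal
(1,1): flips 1 -> legal
(1,5): flips 1 -> legal
(2,1): flips 2 -> legal
(2,4): no bracket -> illegal
(2,5): flips 1 -> legal
(3,1): flips 1 -> legal
(3,4): no bracket -> illegal
(3,5): no bracket -> illegal
(4,1): flips 1 -> legal
(4,2): no bracket -> illegal
(4,3): flips 1 -> legal
(4,5): no bracket -> illegal
(5,3): no bracket -> illegal
(5,4): no bracket -> illegal
(5,5): no bracket -> illegal
W mobility = 9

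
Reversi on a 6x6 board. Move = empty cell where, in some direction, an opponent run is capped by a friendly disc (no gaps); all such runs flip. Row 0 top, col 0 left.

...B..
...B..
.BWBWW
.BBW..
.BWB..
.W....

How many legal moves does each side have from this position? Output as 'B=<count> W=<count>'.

Answer: B=5 W=8

Derivation:
-- B to move --
(1,1): no bracket -> illegal
(1,2): flips 1 -> legal
(1,4): no bracket -> illegal
(1,5): no bracket -> illegal
(3,4): flips 1 -> legal
(3,5): flips 1 -> legal
(4,0): no bracket -> illegal
(4,4): no bracket -> illegal
(5,0): no bracket -> illegal
(5,2): flips 1 -> legal
(5,3): flips 1 -> legal
B mobility = 5
-- W to move --
(0,2): flips 1 -> legal
(0,4): flips 1 -> legal
(1,0): no bracket -> illegal
(1,1): flips 3 -> legal
(1,2): no bracket -> illegal
(1,4): no bracket -> illegal
(2,0): flips 2 -> legal
(3,0): flips 2 -> legal
(3,4): no bracket -> illegal
(4,0): flips 2 -> legal
(4,4): flips 1 -> legal
(5,0): no bracket -> illegal
(5,2): no bracket -> illegal
(5,3): flips 1 -> legal
(5,4): no bracket -> illegal
W mobility = 8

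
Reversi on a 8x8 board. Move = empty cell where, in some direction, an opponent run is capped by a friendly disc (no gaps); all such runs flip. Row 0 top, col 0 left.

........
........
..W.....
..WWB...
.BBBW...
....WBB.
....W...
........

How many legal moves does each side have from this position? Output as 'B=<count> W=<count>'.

-- B to move --
(1,1): flips 3 -> legal
(1,2): flips 2 -> legal
(1,3): no bracket -> illegal
(2,1): flips 1 -> legal
(2,3): flips 2 -> legal
(2,4): flips 1 -> legal
(3,1): flips 2 -> legal
(3,5): no bracket -> illegal
(4,5): flips 1 -> legal
(5,3): flips 1 -> legal
(6,3): no bracket -> illegal
(6,5): flips 1 -> legal
(7,3): flips 1 -> legal
(7,4): flips 3 -> legal
(7,5): no bracket -> illegal
B mobility = 11
-- W to move --
(2,3): no bracket -> illegal
(2,4): flips 1 -> legal
(2,5): no bracket -> illegal
(3,0): no bracket -> illegal
(3,1): no bracket -> illegal
(3,5): flips 1 -> legal
(4,0): flips 3 -> legal
(4,5): no bracket -> illegal
(4,6): flips 1 -> legal
(4,7): no bracket -> illegal
(5,0): flips 1 -> legal
(5,1): flips 1 -> legal
(5,2): flips 1 -> legal
(5,3): flips 1 -> legal
(5,7): flips 2 -> legal
(6,5): no bracket -> illegal
(6,6): flips 1 -> legal
(6,7): no bracket -> illegal
W mobility = 10

Answer: B=11 W=10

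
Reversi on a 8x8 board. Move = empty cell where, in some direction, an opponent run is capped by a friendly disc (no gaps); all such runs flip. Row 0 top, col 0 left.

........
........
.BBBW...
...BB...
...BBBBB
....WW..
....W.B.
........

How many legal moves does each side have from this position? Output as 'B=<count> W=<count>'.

Answer: B=7 W=8

Derivation:
-- B to move --
(1,3): no bracket -> illegal
(1,4): flips 1 -> legal
(1,5): flips 1 -> legal
(2,5): flips 1 -> legal
(3,5): no bracket -> illegal
(5,3): no bracket -> illegal
(5,6): no bracket -> illegal
(6,3): flips 1 -> legal
(6,5): flips 2 -> legal
(7,3): flips 2 -> legal
(7,4): flips 2 -> legal
(7,5): no bracket -> illegal
B mobility = 7
-- W to move --
(1,0): no bracket -> illegal
(1,1): flips 3 -> legal
(1,2): no bracket -> illegal
(1,3): no bracket -> illegal
(1,4): no bracket -> illegal
(2,0): flips 3 -> legal
(2,5): no bracket -> illegal
(3,0): no bracket -> illegal
(3,1): no bracket -> illegal
(3,2): flips 1 -> legal
(3,5): flips 1 -> legal
(3,6): flips 1 -> legal
(3,7): flips 1 -> legal
(4,2): flips 1 -> legal
(5,2): no bracket -> illegal
(5,3): no bracket -> illegal
(5,6): no bracket -> illegal
(5,7): no bracket -> illegal
(6,5): no bracket -> illegal
(6,7): no bracket -> illegal
(7,5): no bracket -> illegal
(7,6): no bracket -> illegal
(7,7): flips 1 -> legal
W mobility = 8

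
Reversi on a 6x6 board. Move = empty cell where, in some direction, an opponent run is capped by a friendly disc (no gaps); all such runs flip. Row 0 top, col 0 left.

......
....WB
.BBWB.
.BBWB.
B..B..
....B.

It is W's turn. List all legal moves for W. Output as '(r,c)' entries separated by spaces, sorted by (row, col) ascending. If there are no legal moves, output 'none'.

Answer: (1,1) (2,0) (2,5) (3,0) (3,5) (4,1) (4,4) (4,5) (5,3)

Derivation:
(0,4): no bracket -> illegal
(0,5): no bracket -> illegal
(1,0): no bracket -> illegal
(1,1): flips 1 -> legal
(1,2): no bracket -> illegal
(1,3): no bracket -> illegal
(2,0): flips 2 -> legal
(2,5): flips 1 -> legal
(3,0): flips 2 -> legal
(3,5): flips 1 -> legal
(4,1): flips 1 -> legal
(4,2): no bracket -> illegal
(4,4): flips 2 -> legal
(4,5): flips 1 -> legal
(5,0): no bracket -> illegal
(5,1): no bracket -> illegal
(5,2): no bracket -> illegal
(5,3): flips 1 -> legal
(5,5): no bracket -> illegal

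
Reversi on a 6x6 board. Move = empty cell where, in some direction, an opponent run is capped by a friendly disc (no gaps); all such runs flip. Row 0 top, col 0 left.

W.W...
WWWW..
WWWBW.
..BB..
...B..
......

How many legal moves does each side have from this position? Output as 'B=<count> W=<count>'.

Answer: B=4 W=5

Derivation:
-- B to move --
(0,1): flips 1 -> legal
(0,3): flips 1 -> legal
(0,4): no bracket -> illegal
(1,4): no bracket -> illegal
(1,5): flips 1 -> legal
(2,5): flips 1 -> legal
(3,0): no bracket -> illegal
(3,1): no bracket -> illegal
(3,4): no bracket -> illegal
(3,5): no bracket -> illegal
B mobility = 4
-- W to move --
(1,4): no bracket -> illegal
(3,1): no bracket -> illegal
(3,4): flips 1 -> legal
(4,1): no bracket -> illegal
(4,2): flips 2 -> legal
(4,4): flips 1 -> legal
(5,2): no bracket -> illegal
(5,3): flips 3 -> legal
(5,4): flips 2 -> legal
W mobility = 5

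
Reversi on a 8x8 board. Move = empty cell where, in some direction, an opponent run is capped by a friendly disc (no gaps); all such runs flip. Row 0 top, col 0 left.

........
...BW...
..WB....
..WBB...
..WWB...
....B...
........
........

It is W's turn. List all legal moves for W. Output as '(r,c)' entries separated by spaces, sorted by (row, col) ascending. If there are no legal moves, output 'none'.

Answer: (0,3) (0,4) (1,2) (2,4) (2,5) (3,5) (4,5) (5,5) (6,5)

Derivation:
(0,2): no bracket -> illegal
(0,3): flips 3 -> legal
(0,4): flips 1 -> legal
(1,2): flips 1 -> legal
(2,4): flips 2 -> legal
(2,5): flips 1 -> legal
(3,5): flips 2 -> legal
(4,5): flips 1 -> legal
(5,3): no bracket -> illegal
(5,5): flips 2 -> legal
(6,3): no bracket -> illegal
(6,4): no bracket -> illegal
(6,5): flips 1 -> legal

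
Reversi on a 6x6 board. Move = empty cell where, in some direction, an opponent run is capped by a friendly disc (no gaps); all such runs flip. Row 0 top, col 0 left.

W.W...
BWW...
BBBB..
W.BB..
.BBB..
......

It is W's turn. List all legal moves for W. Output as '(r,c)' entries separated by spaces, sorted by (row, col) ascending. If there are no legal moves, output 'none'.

Answer: (3,1) (3,4) (4,4) (5,2)

Derivation:
(0,1): no bracket -> illegal
(1,3): no bracket -> illegal
(1,4): no bracket -> illegal
(2,4): no bracket -> illegal
(3,1): flips 1 -> legal
(3,4): flips 1 -> legal
(4,0): no bracket -> illegal
(4,4): flips 2 -> legal
(5,0): no bracket -> illegal
(5,1): no bracket -> illegal
(5,2): flips 4 -> legal
(5,3): no bracket -> illegal
(5,4): no bracket -> illegal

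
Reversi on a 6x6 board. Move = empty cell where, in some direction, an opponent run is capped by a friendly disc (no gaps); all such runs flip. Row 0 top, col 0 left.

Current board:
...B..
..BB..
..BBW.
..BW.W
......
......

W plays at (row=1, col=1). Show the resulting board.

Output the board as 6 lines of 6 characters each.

Answer: ...B..
.WBB..
..WBW.
..BW.W
......
......

Derivation:
Place W at (1,1); scan 8 dirs for brackets.
Dir NW: first cell '.' (not opp) -> no flip
Dir N: first cell '.' (not opp) -> no flip
Dir NE: first cell '.' (not opp) -> no flip
Dir W: first cell '.' (not opp) -> no flip
Dir E: opp run (1,2) (1,3), next='.' -> no flip
Dir SW: first cell '.' (not opp) -> no flip
Dir S: first cell '.' (not opp) -> no flip
Dir SE: opp run (2,2) capped by W -> flip
All flips: (2,2)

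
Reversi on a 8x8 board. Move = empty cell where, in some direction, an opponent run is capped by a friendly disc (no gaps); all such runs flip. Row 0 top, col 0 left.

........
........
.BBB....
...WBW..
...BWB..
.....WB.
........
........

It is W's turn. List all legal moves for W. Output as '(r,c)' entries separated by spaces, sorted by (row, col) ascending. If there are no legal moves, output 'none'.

(1,0): no bracket -> illegal
(1,1): flips 1 -> legal
(1,2): no bracket -> illegal
(1,3): flips 1 -> legal
(1,4): no bracket -> illegal
(2,0): no bracket -> illegal
(2,4): flips 1 -> legal
(2,5): no bracket -> illegal
(3,0): no bracket -> illegal
(3,1): no bracket -> illegal
(3,2): no bracket -> illegal
(3,6): no bracket -> illegal
(4,2): flips 1 -> legal
(4,6): flips 1 -> legal
(4,7): no bracket -> illegal
(5,2): no bracket -> illegal
(5,3): flips 1 -> legal
(5,4): no bracket -> illegal
(5,7): flips 1 -> legal
(6,5): no bracket -> illegal
(6,6): no bracket -> illegal
(6,7): no bracket -> illegal

Answer: (1,1) (1,3) (2,4) (4,2) (4,6) (5,3) (5,7)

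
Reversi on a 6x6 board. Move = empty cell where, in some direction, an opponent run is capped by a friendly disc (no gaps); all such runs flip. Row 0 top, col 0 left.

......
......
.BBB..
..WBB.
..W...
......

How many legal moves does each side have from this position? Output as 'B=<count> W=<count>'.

Answer: B=5 W=5

Derivation:
-- B to move --
(3,1): flips 1 -> legal
(4,1): flips 1 -> legal
(4,3): flips 1 -> legal
(5,1): flips 1 -> legal
(5,2): flips 2 -> legal
(5,3): no bracket -> illegal
B mobility = 5
-- W to move --
(1,0): flips 1 -> legal
(1,1): no bracket -> illegal
(1,2): flips 1 -> legal
(1,3): no bracket -> illegal
(1,4): flips 1 -> legal
(2,0): no bracket -> illegal
(2,4): flips 1 -> legal
(2,5): no bracket -> illegal
(3,0): no bracket -> illegal
(3,1): no bracket -> illegal
(3,5): flips 2 -> legal
(4,3): no bracket -> illegal
(4,4): no bracket -> illegal
(4,5): no bracket -> illegal
W mobility = 5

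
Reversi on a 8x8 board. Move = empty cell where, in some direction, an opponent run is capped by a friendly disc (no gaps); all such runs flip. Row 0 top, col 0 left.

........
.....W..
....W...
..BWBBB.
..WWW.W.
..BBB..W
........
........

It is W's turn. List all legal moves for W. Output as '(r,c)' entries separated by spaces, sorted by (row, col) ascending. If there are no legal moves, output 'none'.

Answer: (2,1) (2,2) (2,5) (2,6) (3,1) (3,7) (6,1) (6,2) (6,3) (6,4) (6,5)

Derivation:
(2,1): flips 1 -> legal
(2,2): flips 1 -> legal
(2,3): no bracket -> illegal
(2,5): flips 1 -> legal
(2,6): flips 2 -> legal
(2,7): no bracket -> illegal
(3,1): flips 1 -> legal
(3,7): flips 3 -> legal
(4,1): no bracket -> illegal
(4,5): no bracket -> illegal
(4,7): no bracket -> illegal
(5,1): no bracket -> illegal
(5,5): no bracket -> illegal
(6,1): flips 1 -> legal
(6,2): flips 2 -> legal
(6,3): flips 1 -> legal
(6,4): flips 2 -> legal
(6,5): flips 1 -> legal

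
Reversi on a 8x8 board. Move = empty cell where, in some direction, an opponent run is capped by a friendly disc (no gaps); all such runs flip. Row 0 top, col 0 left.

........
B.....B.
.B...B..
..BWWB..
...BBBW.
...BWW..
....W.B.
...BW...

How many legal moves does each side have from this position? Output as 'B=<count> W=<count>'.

Answer: B=10 W=11

Derivation:
-- B to move --
(2,2): flips 1 -> legal
(2,3): flips 2 -> legal
(2,4): flips 1 -> legal
(3,6): no bracket -> illegal
(3,7): flips 3 -> legal
(4,2): no bracket -> illegal
(4,7): flips 1 -> legal
(5,6): flips 2 -> legal
(5,7): flips 1 -> legal
(6,3): flips 1 -> legal
(6,5): flips 2 -> legal
(7,5): flips 2 -> legal
B mobility = 10
-- W to move --
(0,0): no bracket -> illegal
(0,1): no bracket -> illegal
(0,5): no bracket -> illegal
(0,6): no bracket -> illegal
(0,7): flips 2 -> legal
(1,1): no bracket -> illegal
(1,2): no bracket -> illegal
(1,4): no bracket -> illegal
(1,5): flips 3 -> legal
(1,7): no bracket -> illegal
(2,0): no bracket -> illegal
(2,2): no bracket -> illegal
(2,3): no bracket -> illegal
(2,4): flips 1 -> legal
(2,6): no bracket -> illegal
(2,7): no bracket -> illegal
(3,0): no bracket -> illegal
(3,1): flips 1 -> legal
(3,6): flips 2 -> legal
(4,1): no bracket -> illegal
(4,2): flips 4 -> legal
(5,2): flips 2 -> legal
(5,6): flips 1 -> legal
(5,7): no bracket -> illegal
(6,2): no bracket -> illegal
(6,3): flips 2 -> legal
(6,5): no bracket -> illegal
(6,7): no bracket -> illegal
(7,2): flips 1 -> legal
(7,5): no bracket -> illegal
(7,6): no bracket -> illegal
(7,7): flips 1 -> legal
W mobility = 11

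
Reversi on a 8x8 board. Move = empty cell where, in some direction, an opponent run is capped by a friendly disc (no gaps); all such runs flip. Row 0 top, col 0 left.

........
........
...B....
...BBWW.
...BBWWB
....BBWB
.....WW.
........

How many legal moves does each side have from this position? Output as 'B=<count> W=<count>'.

Answer: B=10 W=7

Derivation:
-- B to move --
(2,4): flips 2 -> legal
(2,5): flips 3 -> legal
(2,6): flips 1 -> legal
(2,7): flips 2 -> legal
(3,7): flips 3 -> legal
(6,4): no bracket -> illegal
(6,7): flips 2 -> legal
(7,4): flips 2 -> legal
(7,5): flips 2 -> legal
(7,6): flips 1 -> legal
(7,7): flips 1 -> legal
B mobility = 10
-- W to move --
(1,2): flips 2 -> legal
(1,3): no bracket -> illegal
(1,4): no bracket -> illegal
(2,2): flips 3 -> legal
(2,4): no bracket -> illegal
(2,5): no bracket -> illegal
(3,2): flips 4 -> legal
(3,7): no bracket -> illegal
(4,2): flips 2 -> legal
(5,2): no bracket -> illegal
(5,3): flips 3 -> legal
(6,3): flips 1 -> legal
(6,4): flips 1 -> legal
(6,7): no bracket -> illegal
W mobility = 7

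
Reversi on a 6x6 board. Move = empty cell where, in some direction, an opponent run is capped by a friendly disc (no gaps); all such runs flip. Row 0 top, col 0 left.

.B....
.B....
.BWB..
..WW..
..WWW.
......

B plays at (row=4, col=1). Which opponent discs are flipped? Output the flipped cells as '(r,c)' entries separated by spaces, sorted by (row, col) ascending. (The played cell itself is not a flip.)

Dir NW: first cell '.' (not opp) -> no flip
Dir N: first cell '.' (not opp) -> no flip
Dir NE: opp run (3,2) capped by B -> flip
Dir W: first cell '.' (not opp) -> no flip
Dir E: opp run (4,2) (4,3) (4,4), next='.' -> no flip
Dir SW: first cell '.' (not opp) -> no flip
Dir S: first cell '.' (not opp) -> no flip
Dir SE: first cell '.' (not opp) -> no flip

Answer: (3,2)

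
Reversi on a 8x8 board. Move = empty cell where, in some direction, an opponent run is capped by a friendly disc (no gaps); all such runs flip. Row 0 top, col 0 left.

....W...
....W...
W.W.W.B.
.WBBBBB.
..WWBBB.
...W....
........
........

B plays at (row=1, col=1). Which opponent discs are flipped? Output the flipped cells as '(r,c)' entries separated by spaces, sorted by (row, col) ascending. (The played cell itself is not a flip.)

Answer: (2,2)

Derivation:
Dir NW: first cell '.' (not opp) -> no flip
Dir N: first cell '.' (not opp) -> no flip
Dir NE: first cell '.' (not opp) -> no flip
Dir W: first cell '.' (not opp) -> no flip
Dir E: first cell '.' (not opp) -> no flip
Dir SW: opp run (2,0), next=edge -> no flip
Dir S: first cell '.' (not opp) -> no flip
Dir SE: opp run (2,2) capped by B -> flip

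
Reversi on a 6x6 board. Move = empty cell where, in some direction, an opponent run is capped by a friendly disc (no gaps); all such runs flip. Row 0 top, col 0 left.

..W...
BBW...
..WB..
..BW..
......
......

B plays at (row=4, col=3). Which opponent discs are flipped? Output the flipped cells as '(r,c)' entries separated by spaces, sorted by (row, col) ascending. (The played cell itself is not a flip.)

Dir NW: first cell 'B' (not opp) -> no flip
Dir N: opp run (3,3) capped by B -> flip
Dir NE: first cell '.' (not opp) -> no flip
Dir W: first cell '.' (not opp) -> no flip
Dir E: first cell '.' (not opp) -> no flip
Dir SW: first cell '.' (not opp) -> no flip
Dir S: first cell '.' (not opp) -> no flip
Dir SE: first cell '.' (not opp) -> no flip

Answer: (3,3)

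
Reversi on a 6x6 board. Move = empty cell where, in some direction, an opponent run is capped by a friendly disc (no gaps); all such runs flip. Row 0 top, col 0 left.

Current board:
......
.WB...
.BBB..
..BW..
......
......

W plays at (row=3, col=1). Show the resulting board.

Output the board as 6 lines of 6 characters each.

Place W at (3,1); scan 8 dirs for brackets.
Dir NW: first cell '.' (not opp) -> no flip
Dir N: opp run (2,1) capped by W -> flip
Dir NE: opp run (2,2), next='.' -> no flip
Dir W: first cell '.' (not opp) -> no flip
Dir E: opp run (3,2) capped by W -> flip
Dir SW: first cell '.' (not opp) -> no flip
Dir S: first cell '.' (not opp) -> no flip
Dir SE: first cell '.' (not opp) -> no flip
All flips: (2,1) (3,2)

Answer: ......
.WB...
.WBB..
.WWW..
......
......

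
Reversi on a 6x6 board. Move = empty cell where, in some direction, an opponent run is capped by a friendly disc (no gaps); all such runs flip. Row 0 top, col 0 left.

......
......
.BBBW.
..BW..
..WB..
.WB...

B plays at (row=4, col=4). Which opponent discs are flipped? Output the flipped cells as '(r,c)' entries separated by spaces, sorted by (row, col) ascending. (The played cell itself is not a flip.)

Answer: (3,3)

Derivation:
Dir NW: opp run (3,3) capped by B -> flip
Dir N: first cell '.' (not opp) -> no flip
Dir NE: first cell '.' (not opp) -> no flip
Dir W: first cell 'B' (not opp) -> no flip
Dir E: first cell '.' (not opp) -> no flip
Dir SW: first cell '.' (not opp) -> no flip
Dir S: first cell '.' (not opp) -> no flip
Dir SE: first cell '.' (not opp) -> no flip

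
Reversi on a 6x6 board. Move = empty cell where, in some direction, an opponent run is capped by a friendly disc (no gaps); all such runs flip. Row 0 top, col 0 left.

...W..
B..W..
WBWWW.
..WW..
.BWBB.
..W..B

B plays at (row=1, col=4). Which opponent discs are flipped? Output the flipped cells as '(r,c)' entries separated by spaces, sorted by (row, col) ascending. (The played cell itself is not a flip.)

Dir NW: opp run (0,3), next=edge -> no flip
Dir N: first cell '.' (not opp) -> no flip
Dir NE: first cell '.' (not opp) -> no flip
Dir W: opp run (1,3), next='.' -> no flip
Dir E: first cell '.' (not opp) -> no flip
Dir SW: opp run (2,3) (3,2) capped by B -> flip
Dir S: opp run (2,4), next='.' -> no flip
Dir SE: first cell '.' (not opp) -> no flip

Answer: (2,3) (3,2)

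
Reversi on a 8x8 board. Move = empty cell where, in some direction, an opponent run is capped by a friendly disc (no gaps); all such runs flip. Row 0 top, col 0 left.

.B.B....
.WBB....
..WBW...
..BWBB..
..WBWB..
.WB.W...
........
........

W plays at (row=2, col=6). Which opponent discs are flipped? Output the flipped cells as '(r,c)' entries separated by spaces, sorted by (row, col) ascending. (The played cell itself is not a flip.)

Dir NW: first cell '.' (not opp) -> no flip
Dir N: first cell '.' (not opp) -> no flip
Dir NE: first cell '.' (not opp) -> no flip
Dir W: first cell '.' (not opp) -> no flip
Dir E: first cell '.' (not opp) -> no flip
Dir SW: opp run (3,5) capped by W -> flip
Dir S: first cell '.' (not opp) -> no flip
Dir SE: first cell '.' (not opp) -> no flip

Answer: (3,5)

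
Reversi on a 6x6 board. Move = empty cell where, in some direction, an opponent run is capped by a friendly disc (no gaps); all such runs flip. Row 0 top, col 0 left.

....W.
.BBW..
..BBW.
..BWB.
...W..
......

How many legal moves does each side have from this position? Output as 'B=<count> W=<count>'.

-- B to move --
(0,2): no bracket -> illegal
(0,3): flips 1 -> legal
(0,5): no bracket -> illegal
(1,4): flips 2 -> legal
(1,5): no bracket -> illegal
(2,5): flips 1 -> legal
(3,5): no bracket -> illegal
(4,2): no bracket -> illegal
(4,4): flips 1 -> legal
(5,2): flips 1 -> legal
(5,3): flips 2 -> legal
(5,4): flips 1 -> legal
B mobility = 7
-- W to move --
(0,0): flips 2 -> legal
(0,1): no bracket -> illegal
(0,2): no bracket -> illegal
(0,3): no bracket -> illegal
(1,0): flips 2 -> legal
(1,4): no bracket -> illegal
(2,0): no bracket -> illegal
(2,1): flips 3 -> legal
(2,5): flips 1 -> legal
(3,1): flips 2 -> legal
(3,5): flips 1 -> legal
(4,1): no bracket -> illegal
(4,2): no bracket -> illegal
(4,4): flips 1 -> legal
(4,5): no bracket -> illegal
W mobility = 7

Answer: B=7 W=7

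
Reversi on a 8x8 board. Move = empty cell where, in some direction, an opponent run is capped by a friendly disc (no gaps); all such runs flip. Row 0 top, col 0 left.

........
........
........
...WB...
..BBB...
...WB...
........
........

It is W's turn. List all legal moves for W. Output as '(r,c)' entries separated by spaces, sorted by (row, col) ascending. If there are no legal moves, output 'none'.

Answer: (3,1) (3,5) (5,1) (5,5)

Derivation:
(2,3): no bracket -> illegal
(2,4): no bracket -> illegal
(2,5): no bracket -> illegal
(3,1): flips 1 -> legal
(3,2): no bracket -> illegal
(3,5): flips 2 -> legal
(4,1): no bracket -> illegal
(4,5): no bracket -> illegal
(5,1): flips 1 -> legal
(5,2): no bracket -> illegal
(5,5): flips 2 -> legal
(6,3): no bracket -> illegal
(6,4): no bracket -> illegal
(6,5): no bracket -> illegal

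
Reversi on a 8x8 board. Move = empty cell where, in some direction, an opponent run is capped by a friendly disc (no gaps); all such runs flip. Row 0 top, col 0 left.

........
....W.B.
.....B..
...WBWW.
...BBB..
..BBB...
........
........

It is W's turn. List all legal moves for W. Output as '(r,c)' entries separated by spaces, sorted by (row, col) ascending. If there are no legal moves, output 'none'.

(0,5): no bracket -> illegal
(0,6): no bracket -> illegal
(0,7): no bracket -> illegal
(1,5): flips 1 -> legal
(1,7): no bracket -> illegal
(2,3): no bracket -> illegal
(2,4): no bracket -> illegal
(2,6): no bracket -> illegal
(2,7): no bracket -> illegal
(3,2): no bracket -> illegal
(4,1): no bracket -> illegal
(4,2): no bracket -> illegal
(4,6): no bracket -> illegal
(5,1): no bracket -> illegal
(5,5): flips 2 -> legal
(5,6): no bracket -> illegal
(6,1): no bracket -> illegal
(6,2): flips 2 -> legal
(6,3): flips 4 -> legal
(6,4): no bracket -> illegal
(6,5): no bracket -> illegal

Answer: (1,5) (5,5) (6,2) (6,3)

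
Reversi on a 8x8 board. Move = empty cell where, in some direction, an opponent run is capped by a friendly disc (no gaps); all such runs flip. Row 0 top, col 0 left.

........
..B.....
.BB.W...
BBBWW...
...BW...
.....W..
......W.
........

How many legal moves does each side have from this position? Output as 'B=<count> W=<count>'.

-- B to move --
(1,3): no bracket -> illegal
(1,4): no bracket -> illegal
(1,5): no bracket -> illegal
(2,3): flips 1 -> legal
(2,5): flips 1 -> legal
(3,5): flips 2 -> legal
(4,2): no bracket -> illegal
(4,5): flips 1 -> legal
(4,6): no bracket -> illegal
(5,3): no bracket -> illegal
(5,4): no bracket -> illegal
(5,6): no bracket -> illegal
(5,7): no bracket -> illegal
(6,4): no bracket -> illegal
(6,5): no bracket -> illegal
(6,7): no bracket -> illegal
(7,5): no bracket -> illegal
(7,6): no bracket -> illegal
(7,7): flips 4 -> legal
B mobility = 5
-- W to move --
(0,1): no bracket -> illegal
(0,2): no bracket -> illegal
(0,3): no bracket -> illegal
(1,0): no bracket -> illegal
(1,1): flips 1 -> legal
(1,3): no bracket -> illegal
(2,0): no bracket -> illegal
(2,3): no bracket -> illegal
(4,0): no bracket -> illegal
(4,1): no bracket -> illegal
(4,2): flips 1 -> legal
(5,2): flips 1 -> legal
(5,3): flips 1 -> legal
(5,4): no bracket -> illegal
W mobility = 4

Answer: B=5 W=4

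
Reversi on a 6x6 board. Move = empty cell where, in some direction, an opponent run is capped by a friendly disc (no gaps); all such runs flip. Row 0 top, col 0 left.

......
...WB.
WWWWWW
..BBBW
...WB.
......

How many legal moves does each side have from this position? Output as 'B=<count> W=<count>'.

-- B to move --
(0,2): no bracket -> illegal
(0,3): flips 2 -> legal
(0,4): no bracket -> illegal
(1,0): flips 1 -> legal
(1,1): flips 1 -> legal
(1,2): flips 3 -> legal
(1,5): flips 1 -> legal
(3,0): no bracket -> illegal
(3,1): no bracket -> illegal
(4,2): flips 1 -> legal
(4,5): no bracket -> illegal
(5,2): flips 1 -> legal
(5,3): flips 1 -> legal
(5,4): flips 1 -> legal
B mobility = 9
-- W to move --
(0,3): flips 1 -> legal
(0,4): flips 1 -> legal
(0,5): flips 1 -> legal
(1,5): flips 1 -> legal
(3,1): flips 3 -> legal
(4,1): flips 1 -> legal
(4,2): flips 2 -> legal
(4,5): flips 2 -> legal
(5,3): flips 1 -> legal
(5,4): flips 2 -> legal
(5,5): flips 2 -> legal
W mobility = 11

Answer: B=9 W=11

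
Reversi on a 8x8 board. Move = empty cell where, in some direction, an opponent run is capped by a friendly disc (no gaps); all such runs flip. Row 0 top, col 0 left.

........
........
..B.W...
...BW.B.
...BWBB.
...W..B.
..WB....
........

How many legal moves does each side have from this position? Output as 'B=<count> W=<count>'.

Answer: B=6 W=9

Derivation:
-- B to move --
(1,3): no bracket -> illegal
(1,4): no bracket -> illegal
(1,5): flips 1 -> legal
(2,3): flips 1 -> legal
(2,5): flips 1 -> legal
(3,5): flips 1 -> legal
(4,2): no bracket -> illegal
(5,1): no bracket -> illegal
(5,2): no bracket -> illegal
(5,4): no bracket -> illegal
(5,5): flips 1 -> legal
(6,1): flips 1 -> legal
(6,4): no bracket -> illegal
(7,1): no bracket -> illegal
(7,2): no bracket -> illegal
(7,3): no bracket -> illegal
B mobility = 6
-- W to move --
(1,1): flips 2 -> legal
(1,2): no bracket -> illegal
(1,3): no bracket -> illegal
(2,1): no bracket -> illegal
(2,3): flips 2 -> legal
(2,5): no bracket -> illegal
(2,6): no bracket -> illegal
(2,7): no bracket -> illegal
(3,1): no bracket -> illegal
(3,2): flips 1 -> legal
(3,5): no bracket -> illegal
(3,7): no bracket -> illegal
(4,2): flips 2 -> legal
(4,7): flips 2 -> legal
(5,2): flips 1 -> legal
(5,4): no bracket -> illegal
(5,5): no bracket -> illegal
(5,7): no bracket -> illegal
(6,4): flips 1 -> legal
(6,5): no bracket -> illegal
(6,6): no bracket -> illegal
(6,7): flips 2 -> legal
(7,2): no bracket -> illegal
(7,3): flips 1 -> legal
(7,4): no bracket -> illegal
W mobility = 9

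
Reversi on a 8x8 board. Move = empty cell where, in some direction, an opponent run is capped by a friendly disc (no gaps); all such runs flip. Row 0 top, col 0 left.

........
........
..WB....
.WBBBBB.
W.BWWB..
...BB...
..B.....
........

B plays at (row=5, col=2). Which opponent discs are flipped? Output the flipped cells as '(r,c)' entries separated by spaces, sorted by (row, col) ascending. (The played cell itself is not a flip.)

Dir NW: first cell '.' (not opp) -> no flip
Dir N: first cell 'B' (not opp) -> no flip
Dir NE: opp run (4,3) capped by B -> flip
Dir W: first cell '.' (not opp) -> no flip
Dir E: first cell 'B' (not opp) -> no flip
Dir SW: first cell '.' (not opp) -> no flip
Dir S: first cell 'B' (not opp) -> no flip
Dir SE: first cell '.' (not opp) -> no flip

Answer: (4,3)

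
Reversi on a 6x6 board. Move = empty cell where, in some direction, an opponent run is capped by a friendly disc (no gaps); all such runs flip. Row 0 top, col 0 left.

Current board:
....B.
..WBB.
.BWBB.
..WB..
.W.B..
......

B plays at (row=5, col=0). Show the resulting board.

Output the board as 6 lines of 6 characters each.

Place B at (5,0); scan 8 dirs for brackets.
Dir NW: edge -> no flip
Dir N: first cell '.' (not opp) -> no flip
Dir NE: opp run (4,1) (3,2) capped by B -> flip
Dir W: edge -> no flip
Dir E: first cell '.' (not opp) -> no flip
Dir SW: edge -> no flip
Dir S: edge -> no flip
Dir SE: edge -> no flip
All flips: (3,2) (4,1)

Answer: ....B.
..WBB.
.BWBB.
..BB..
.B.B..
B.....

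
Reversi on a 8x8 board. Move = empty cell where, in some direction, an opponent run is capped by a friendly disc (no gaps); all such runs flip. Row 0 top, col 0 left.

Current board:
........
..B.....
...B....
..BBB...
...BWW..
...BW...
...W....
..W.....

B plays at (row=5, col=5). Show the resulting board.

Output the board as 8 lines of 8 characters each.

Place B at (5,5); scan 8 dirs for brackets.
Dir NW: opp run (4,4) capped by B -> flip
Dir N: opp run (4,5), next='.' -> no flip
Dir NE: first cell '.' (not opp) -> no flip
Dir W: opp run (5,4) capped by B -> flip
Dir E: first cell '.' (not opp) -> no flip
Dir SW: first cell '.' (not opp) -> no flip
Dir S: first cell '.' (not opp) -> no flip
Dir SE: first cell '.' (not opp) -> no flip
All flips: (4,4) (5,4)

Answer: ........
..B.....
...B....
..BBB...
...BBW..
...BBB..
...W....
..W.....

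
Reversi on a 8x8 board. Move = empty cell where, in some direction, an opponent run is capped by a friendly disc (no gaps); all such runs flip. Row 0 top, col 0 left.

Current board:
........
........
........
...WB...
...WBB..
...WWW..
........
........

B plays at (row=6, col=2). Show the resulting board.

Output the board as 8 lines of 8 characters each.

Answer: ........
........
........
...WB...
...WBB..
...BWW..
..B.....
........

Derivation:
Place B at (6,2); scan 8 dirs for brackets.
Dir NW: first cell '.' (not opp) -> no flip
Dir N: first cell '.' (not opp) -> no flip
Dir NE: opp run (5,3) capped by B -> flip
Dir W: first cell '.' (not opp) -> no flip
Dir E: first cell '.' (not opp) -> no flip
Dir SW: first cell '.' (not opp) -> no flip
Dir S: first cell '.' (not opp) -> no flip
Dir SE: first cell '.' (not opp) -> no flip
All flips: (5,3)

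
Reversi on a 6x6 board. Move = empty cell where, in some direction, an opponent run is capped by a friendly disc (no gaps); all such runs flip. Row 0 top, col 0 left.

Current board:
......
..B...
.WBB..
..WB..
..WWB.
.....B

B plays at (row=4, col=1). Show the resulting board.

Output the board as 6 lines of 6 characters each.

Place B at (4,1); scan 8 dirs for brackets.
Dir NW: first cell '.' (not opp) -> no flip
Dir N: first cell '.' (not opp) -> no flip
Dir NE: opp run (3,2) capped by B -> flip
Dir W: first cell '.' (not opp) -> no flip
Dir E: opp run (4,2) (4,3) capped by B -> flip
Dir SW: first cell '.' (not opp) -> no flip
Dir S: first cell '.' (not opp) -> no flip
Dir SE: first cell '.' (not opp) -> no flip
All flips: (3,2) (4,2) (4,3)

Answer: ......
..B...
.WBB..
..BB..
.BBBB.
.....B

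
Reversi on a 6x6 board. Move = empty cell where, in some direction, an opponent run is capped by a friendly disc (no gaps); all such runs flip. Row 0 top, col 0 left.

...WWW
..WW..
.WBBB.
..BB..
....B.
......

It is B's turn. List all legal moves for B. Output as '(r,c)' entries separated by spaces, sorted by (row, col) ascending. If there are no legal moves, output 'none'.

Answer: (0,1) (0,2) (1,0) (2,0)

Derivation:
(0,1): flips 1 -> legal
(0,2): flips 2 -> legal
(1,0): flips 1 -> legal
(1,1): no bracket -> illegal
(1,4): no bracket -> illegal
(1,5): no bracket -> illegal
(2,0): flips 1 -> legal
(3,0): no bracket -> illegal
(3,1): no bracket -> illegal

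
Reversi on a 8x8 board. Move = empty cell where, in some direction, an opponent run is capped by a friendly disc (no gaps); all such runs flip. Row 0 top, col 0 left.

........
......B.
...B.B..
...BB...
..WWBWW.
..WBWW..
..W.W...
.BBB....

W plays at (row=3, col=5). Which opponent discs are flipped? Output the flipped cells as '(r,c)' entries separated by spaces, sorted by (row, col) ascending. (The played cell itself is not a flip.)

Dir NW: first cell '.' (not opp) -> no flip
Dir N: opp run (2,5), next='.' -> no flip
Dir NE: first cell '.' (not opp) -> no flip
Dir W: opp run (3,4) (3,3), next='.' -> no flip
Dir E: first cell '.' (not opp) -> no flip
Dir SW: opp run (4,4) (5,3) capped by W -> flip
Dir S: first cell 'W' (not opp) -> no flip
Dir SE: first cell 'W' (not opp) -> no flip

Answer: (4,4) (5,3)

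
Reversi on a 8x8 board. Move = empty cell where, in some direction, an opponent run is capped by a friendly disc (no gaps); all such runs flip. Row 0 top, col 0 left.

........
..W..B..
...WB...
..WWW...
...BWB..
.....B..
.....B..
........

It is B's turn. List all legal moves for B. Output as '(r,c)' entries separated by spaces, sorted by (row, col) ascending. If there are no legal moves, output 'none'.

Answer: (0,1) (1,3) (2,1) (2,2) (2,5) (4,2) (5,4)

Derivation:
(0,1): flips 3 -> legal
(0,2): no bracket -> illegal
(0,3): no bracket -> illegal
(1,1): no bracket -> illegal
(1,3): flips 2 -> legal
(1,4): no bracket -> illegal
(2,1): flips 1 -> legal
(2,2): flips 3 -> legal
(2,5): flips 1 -> legal
(3,1): no bracket -> illegal
(3,5): no bracket -> illegal
(4,1): no bracket -> illegal
(4,2): flips 1 -> legal
(5,3): no bracket -> illegal
(5,4): flips 2 -> legal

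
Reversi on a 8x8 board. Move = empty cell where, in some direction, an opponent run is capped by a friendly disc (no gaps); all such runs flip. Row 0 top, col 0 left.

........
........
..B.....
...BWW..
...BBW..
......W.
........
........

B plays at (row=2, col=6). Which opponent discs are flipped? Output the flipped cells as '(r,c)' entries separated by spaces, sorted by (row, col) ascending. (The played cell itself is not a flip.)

Answer: (3,5)

Derivation:
Dir NW: first cell '.' (not opp) -> no flip
Dir N: first cell '.' (not opp) -> no flip
Dir NE: first cell '.' (not opp) -> no flip
Dir W: first cell '.' (not opp) -> no flip
Dir E: first cell '.' (not opp) -> no flip
Dir SW: opp run (3,5) capped by B -> flip
Dir S: first cell '.' (not opp) -> no flip
Dir SE: first cell '.' (not opp) -> no flip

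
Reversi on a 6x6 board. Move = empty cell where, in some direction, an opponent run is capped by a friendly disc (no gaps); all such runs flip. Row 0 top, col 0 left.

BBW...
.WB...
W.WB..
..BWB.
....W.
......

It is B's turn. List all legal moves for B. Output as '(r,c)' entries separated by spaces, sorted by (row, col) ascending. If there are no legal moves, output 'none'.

Answer: (0,3) (1,0) (2,1) (4,3) (5,4) (5,5)

Derivation:
(0,3): flips 1 -> legal
(1,0): flips 1 -> legal
(1,3): no bracket -> illegal
(2,1): flips 2 -> legal
(2,4): no bracket -> illegal
(3,0): no bracket -> illegal
(3,1): no bracket -> illegal
(3,5): no bracket -> illegal
(4,2): no bracket -> illegal
(4,3): flips 1 -> legal
(4,5): no bracket -> illegal
(5,3): no bracket -> illegal
(5,4): flips 1 -> legal
(5,5): flips 4 -> legal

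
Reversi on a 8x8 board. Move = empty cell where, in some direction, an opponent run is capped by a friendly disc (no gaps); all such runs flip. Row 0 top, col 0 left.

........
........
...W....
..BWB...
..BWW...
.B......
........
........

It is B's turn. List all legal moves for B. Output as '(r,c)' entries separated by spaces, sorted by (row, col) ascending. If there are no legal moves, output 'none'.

Answer: (1,2) (1,4) (2,4) (4,5) (5,2) (5,4)

Derivation:
(1,2): flips 1 -> legal
(1,3): no bracket -> illegal
(1,4): flips 1 -> legal
(2,2): no bracket -> illegal
(2,4): flips 1 -> legal
(3,5): no bracket -> illegal
(4,5): flips 2 -> legal
(5,2): flips 1 -> legal
(5,3): no bracket -> illegal
(5,4): flips 2 -> legal
(5,5): no bracket -> illegal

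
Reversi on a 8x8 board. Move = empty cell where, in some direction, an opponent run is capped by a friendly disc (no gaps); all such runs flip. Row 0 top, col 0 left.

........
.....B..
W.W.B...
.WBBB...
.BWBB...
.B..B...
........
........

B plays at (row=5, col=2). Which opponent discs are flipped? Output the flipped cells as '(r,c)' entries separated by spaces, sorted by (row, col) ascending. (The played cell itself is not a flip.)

Answer: (4,2)

Derivation:
Dir NW: first cell 'B' (not opp) -> no flip
Dir N: opp run (4,2) capped by B -> flip
Dir NE: first cell 'B' (not opp) -> no flip
Dir W: first cell 'B' (not opp) -> no flip
Dir E: first cell '.' (not opp) -> no flip
Dir SW: first cell '.' (not opp) -> no flip
Dir S: first cell '.' (not opp) -> no flip
Dir SE: first cell '.' (not opp) -> no flip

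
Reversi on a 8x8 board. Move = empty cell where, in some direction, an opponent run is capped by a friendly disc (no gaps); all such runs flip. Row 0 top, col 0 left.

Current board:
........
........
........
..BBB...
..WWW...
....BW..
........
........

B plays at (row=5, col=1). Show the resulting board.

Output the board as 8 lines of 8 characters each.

Answer: ........
........
........
..BBB...
..BWW...
.B..BW..
........
........

Derivation:
Place B at (5,1); scan 8 dirs for brackets.
Dir NW: first cell '.' (not opp) -> no flip
Dir N: first cell '.' (not opp) -> no flip
Dir NE: opp run (4,2) capped by B -> flip
Dir W: first cell '.' (not opp) -> no flip
Dir E: first cell '.' (not opp) -> no flip
Dir SW: first cell '.' (not opp) -> no flip
Dir S: first cell '.' (not opp) -> no flip
Dir SE: first cell '.' (not opp) -> no flip
All flips: (4,2)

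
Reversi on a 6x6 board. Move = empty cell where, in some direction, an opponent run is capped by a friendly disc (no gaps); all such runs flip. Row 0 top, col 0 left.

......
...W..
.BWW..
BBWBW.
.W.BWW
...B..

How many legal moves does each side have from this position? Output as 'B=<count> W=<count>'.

Answer: B=9 W=7

Derivation:
-- B to move --
(0,2): no bracket -> illegal
(0,3): flips 2 -> legal
(0,4): flips 2 -> legal
(1,1): flips 1 -> legal
(1,2): no bracket -> illegal
(1,4): no bracket -> illegal
(2,4): flips 2 -> legal
(2,5): flips 1 -> legal
(3,5): flips 2 -> legal
(4,0): no bracket -> illegal
(4,2): no bracket -> illegal
(5,0): no bracket -> illegal
(5,1): flips 1 -> legal
(5,2): flips 1 -> legal
(5,4): no bracket -> illegal
(5,5): flips 1 -> legal
B mobility = 9
-- W to move --
(1,0): flips 1 -> legal
(1,1): flips 2 -> legal
(1,2): no bracket -> illegal
(2,0): flips 1 -> legal
(2,4): no bracket -> illegal
(4,0): flips 1 -> legal
(4,2): flips 1 -> legal
(5,2): flips 1 -> legal
(5,4): flips 1 -> legal
W mobility = 7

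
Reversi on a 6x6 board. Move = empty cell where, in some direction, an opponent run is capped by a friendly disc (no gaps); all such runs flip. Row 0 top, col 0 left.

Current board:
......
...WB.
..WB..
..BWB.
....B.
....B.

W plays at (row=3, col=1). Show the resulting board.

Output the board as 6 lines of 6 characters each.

Answer: ......
...WB.
..WB..
.WWWB.
....B.
....B.

Derivation:
Place W at (3,1); scan 8 dirs for brackets.
Dir NW: first cell '.' (not opp) -> no flip
Dir N: first cell '.' (not opp) -> no flip
Dir NE: first cell 'W' (not opp) -> no flip
Dir W: first cell '.' (not opp) -> no flip
Dir E: opp run (3,2) capped by W -> flip
Dir SW: first cell '.' (not opp) -> no flip
Dir S: first cell '.' (not opp) -> no flip
Dir SE: first cell '.' (not opp) -> no flip
All flips: (3,2)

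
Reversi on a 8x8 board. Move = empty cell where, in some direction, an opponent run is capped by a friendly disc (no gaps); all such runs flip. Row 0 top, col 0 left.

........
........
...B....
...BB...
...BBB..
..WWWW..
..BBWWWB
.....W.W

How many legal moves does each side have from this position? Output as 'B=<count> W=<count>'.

Answer: B=5 W=13

Derivation:
-- B to move --
(4,1): flips 1 -> legal
(4,2): flips 1 -> legal
(4,6): no bracket -> illegal
(5,1): no bracket -> illegal
(5,6): no bracket -> illegal
(5,7): no bracket -> illegal
(6,1): flips 1 -> legal
(7,3): no bracket -> illegal
(7,4): flips 2 -> legal
(7,6): flips 2 -> legal
B mobility = 5
-- W to move --
(1,2): no bracket -> illegal
(1,3): flips 3 -> legal
(1,4): no bracket -> illegal
(2,2): flips 2 -> legal
(2,4): flips 2 -> legal
(2,5): flips 2 -> legal
(3,2): flips 1 -> legal
(3,5): flips 2 -> legal
(3,6): flips 1 -> legal
(4,2): no bracket -> illegal
(4,6): no bracket -> illegal
(5,1): no bracket -> illegal
(5,6): no bracket -> illegal
(5,7): flips 1 -> legal
(6,1): flips 2 -> legal
(7,1): flips 1 -> legal
(7,2): flips 2 -> legal
(7,3): flips 1 -> legal
(7,4): flips 1 -> legal
(7,6): no bracket -> illegal
W mobility = 13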